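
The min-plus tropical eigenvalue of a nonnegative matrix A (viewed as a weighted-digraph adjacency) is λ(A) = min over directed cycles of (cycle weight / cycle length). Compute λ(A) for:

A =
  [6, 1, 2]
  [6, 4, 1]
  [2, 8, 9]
λ(A) = 4/3

Enumerate directed cycles and compute their means (weight / length). Sample:
  cycle 0 → 0: weight = 6, length = 1, mean = 6/1 ≈ 6.000
  cycle 1 → 1: weight = 4, length = 1, mean = 4/1 ≈ 4.000
  cycle 2 → 2: weight = 9, length = 1, mean = 9/1 ≈ 9.000
  cycle 0 → 1 → 0: weight = 7, length = 2, mean = 7/2 ≈ 3.500
  cycle 0 → 2 → 0: weight = 4, length = 2, mean = 4/2 ≈ 2.000
  cycle 1 → 0 → 1: weight = 7, length = 2, mean = 7/2 ≈ 3.500
Minimum mean = 1.333, attained e.g. along the cycle 0 → 1 → 2 → 0 with weight 4 and length 3. So λ(A) = 4/3 = 4/3.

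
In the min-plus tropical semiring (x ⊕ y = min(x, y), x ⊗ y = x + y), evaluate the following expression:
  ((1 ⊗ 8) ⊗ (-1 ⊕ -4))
((1 ⊗ 8) ⊗ (-1 ⊕ -4)) = 5

Expand innermost to outermost. Recall ⊕ takes the minimum of its arguments and ⊗ takes their sum. Working out the expression ((1 ⊗ 8) ⊗ (-1 ⊕ -4)) gives 5.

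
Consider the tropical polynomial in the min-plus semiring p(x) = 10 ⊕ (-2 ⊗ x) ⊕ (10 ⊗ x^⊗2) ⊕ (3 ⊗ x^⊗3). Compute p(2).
p(2) = 0

A tropical monomial a ⊗ x^⊗i evaluates to a + i · x. Evaluating each term at x = 2:
  Term 0 contributes 10 + 0 · 2 = 10
  Term 1 contributes -2 + 1 · 2 = 0
  Term 2 contributes 10 + 2 · 2 = 14
  Term 3 contributes 3 + 3 · 2 = 9
p(2) = ⊕ of these = min[10, 0, 14, 9] = 0.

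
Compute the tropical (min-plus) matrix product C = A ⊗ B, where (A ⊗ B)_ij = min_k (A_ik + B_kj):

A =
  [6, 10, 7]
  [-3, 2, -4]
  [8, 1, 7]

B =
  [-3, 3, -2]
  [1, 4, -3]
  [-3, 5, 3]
A ⊗ B =
  [3, 9, 4]
  [-7, 0, -5]
  [2, 5, -2]

Apply the min-plus product entry-by-entry:
  C[0][0] = min over k of (A[0][0] + B[0][0] = 6 + -3 = 3, A[0][1] + B[1][0] = 10 + 1 = 11, A[0][2] + B[2][0] = 7 + -3 = 4) = 3 (attained at k = 0)
  C[0][1] = min over k of (A[0][0] + B[0][1] = 6 + 3 = 9, A[0][1] + B[1][1] = 10 + 4 = 14, A[0][2] + B[2][1] = 7 + 5 = 12) = 9 (attained at k = 0)
  C[0][2] = min over k of (A[0][0] + B[0][2] = 6 + -2 = 4, A[0][1] + B[1][2] = 10 + -3 = 7, A[0][2] + B[2][2] = 7 + 3 = 10) = 4 (attained at k = 0)
  C[1][0] = min over k of (A[1][0] + B[0][0] = -3 + -3 = -6, A[1][1] + B[1][0] = 2 + 1 = 3, A[1][2] + B[2][0] = -4 + -3 = -7) = -7 (attained at k = 2)
  C[1][1] = min over k of (A[1][0] + B[0][1] = -3 + 3 = 0, A[1][1] + B[1][1] = 2 + 4 = 6, A[1][2] + B[2][1] = -4 + 5 = 1) = 0 (attained at k = 0)
  C[1][2] = min over k of (A[1][0] + B[0][2] = -3 + -2 = -5, A[1][1] + B[1][2] = 2 + -3 = -1, A[1][2] + B[2][2] = -4 + 3 = -1) = -5 (attained at k = 0)
  C[2][0] = min over k of (A[2][0] + B[0][0] = 8 + -3 = 5, A[2][1] + B[1][0] = 1 + 1 = 2, A[2][2] + B[2][0] = 7 + -3 = 4) = 2 (attained at k = 1)
  C[2][1] = min over k of (A[2][0] + B[0][1] = 8 + 3 = 11, A[2][1] + B[1][1] = 1 + 4 = 5, A[2][2] + B[2][1] = 7 + 5 = 12) = 5 (attained at k = 1)
  C[2][2] = min over k of (A[2][0] + B[0][2] = 8 + -2 = 6, A[2][1] + B[1][2] = 1 + -3 = -2, A[2][2] + B[2][2] = 7 + 3 = 10) = -2 (attained at k = 1)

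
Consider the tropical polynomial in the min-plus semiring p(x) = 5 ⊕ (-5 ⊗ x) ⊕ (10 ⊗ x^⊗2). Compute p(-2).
p(-2) = -7

A tropical monomial a ⊗ x^⊗i evaluates to a + i · x. Evaluating each term at x = -2:
  Term 0 contributes 5 + 0 · -2 = 5
  Term 1 contributes -5 + 1 · -2 = -7
  Term 2 contributes 10 + 2 · -2 = 6
p(-2) = ⊕ of these = min[5, -7, 6] = -7.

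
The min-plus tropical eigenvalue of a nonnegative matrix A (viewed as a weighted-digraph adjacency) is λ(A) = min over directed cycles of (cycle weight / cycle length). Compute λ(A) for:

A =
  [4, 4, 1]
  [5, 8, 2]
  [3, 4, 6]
λ(A) = 2

Enumerate directed cycles and compute their means (weight / length). Sample:
  cycle 0 → 0: weight = 4, length = 1, mean = 4/1 ≈ 4.000
  cycle 1 → 1: weight = 8, length = 1, mean = 8/1 ≈ 8.000
  cycle 2 → 2: weight = 6, length = 1, mean = 6/1 ≈ 6.000
  cycle 0 → 1 → 0: weight = 9, length = 2, mean = 9/2 ≈ 4.500
  cycle 0 → 2 → 0: weight = 4, length = 2, mean = 4/2 ≈ 2.000
  cycle 1 → 0 → 1: weight = 9, length = 2, mean = 9/2 ≈ 4.500
Minimum mean = 2.000, attained e.g. along the cycle 0 → 2 → 0 with weight 4 and length 2. So λ(A) = 4/2 = 2.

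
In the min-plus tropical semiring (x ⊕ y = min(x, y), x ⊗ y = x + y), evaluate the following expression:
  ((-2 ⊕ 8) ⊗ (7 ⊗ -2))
((-2 ⊕ 8) ⊗ (7 ⊗ -2)) = 3

Expand innermost to outermost. Recall ⊕ takes the minimum of its arguments and ⊗ takes their sum. Working out the expression ((-2 ⊕ 8) ⊗ (7 ⊗ -2)) gives 3.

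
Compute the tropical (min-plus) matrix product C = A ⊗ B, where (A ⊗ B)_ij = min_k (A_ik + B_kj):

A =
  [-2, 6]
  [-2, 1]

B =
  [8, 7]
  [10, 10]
A ⊗ B =
  [6, 5]
  [6, 5]

Apply the min-plus product entry-by-entry:
  C[0][0] = min over k of (A[0][0] + B[0][0] = -2 + 8 = 6, A[0][1] + B[1][0] = 6 + 10 = 16) = 6 (attained at k = 0)
  C[0][1] = min over k of (A[0][0] + B[0][1] = -2 + 7 = 5, A[0][1] + B[1][1] = 6 + 10 = 16) = 5 (attained at k = 0)
  C[1][0] = min over k of (A[1][0] + B[0][0] = -2 + 8 = 6, A[1][1] + B[1][0] = 1 + 10 = 11) = 6 (attained at k = 0)
  C[1][1] = min over k of (A[1][0] + B[0][1] = -2 + 7 = 5, A[1][1] + B[1][1] = 1 + 10 = 11) = 5 (attained at k = 0)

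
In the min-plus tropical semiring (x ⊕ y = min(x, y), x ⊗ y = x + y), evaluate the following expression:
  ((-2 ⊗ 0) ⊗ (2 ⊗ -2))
((-2 ⊗ 0) ⊗ (2 ⊗ -2)) = -2

Expand innermost to outermost. Recall ⊕ takes the minimum of its arguments and ⊗ takes their sum. Working out the expression ((-2 ⊗ 0) ⊗ (2 ⊗ -2)) gives -2.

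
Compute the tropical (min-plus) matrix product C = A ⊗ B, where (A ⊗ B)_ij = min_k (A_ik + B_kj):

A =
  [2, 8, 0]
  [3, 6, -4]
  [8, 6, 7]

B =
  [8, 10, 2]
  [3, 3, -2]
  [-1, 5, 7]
A ⊗ B =
  [-1, 5, 4]
  [-5, 1, 3]
  [6, 9, 4]

Apply the min-plus product entry-by-entry:
  C[0][0] = min over k of (A[0][0] + B[0][0] = 2 + 8 = 10, A[0][1] + B[1][0] = 8 + 3 = 11, A[0][2] + B[2][0] = 0 + -1 = -1) = -1 (attained at k = 2)
  C[0][1] = min over k of (A[0][0] + B[0][1] = 2 + 10 = 12, A[0][1] + B[1][1] = 8 + 3 = 11, A[0][2] + B[2][1] = 0 + 5 = 5) = 5 (attained at k = 2)
  C[0][2] = min over k of (A[0][0] + B[0][2] = 2 + 2 = 4, A[0][1] + B[1][2] = 8 + -2 = 6, A[0][2] + B[2][2] = 0 + 7 = 7) = 4 (attained at k = 0)
  C[1][0] = min over k of (A[1][0] + B[0][0] = 3 + 8 = 11, A[1][1] + B[1][0] = 6 + 3 = 9, A[1][2] + B[2][0] = -4 + -1 = -5) = -5 (attained at k = 2)
  C[1][1] = min over k of (A[1][0] + B[0][1] = 3 + 10 = 13, A[1][1] + B[1][1] = 6 + 3 = 9, A[1][2] + B[2][1] = -4 + 5 = 1) = 1 (attained at k = 2)
  C[1][2] = min over k of (A[1][0] + B[0][2] = 3 + 2 = 5, A[1][1] + B[1][2] = 6 + -2 = 4, A[1][2] + B[2][2] = -4 + 7 = 3) = 3 (attained at k = 2)
  C[2][0] = min over k of (A[2][0] + B[0][0] = 8 + 8 = 16, A[2][1] + B[1][0] = 6 + 3 = 9, A[2][2] + B[2][0] = 7 + -1 = 6) = 6 (attained at k = 2)
  C[2][1] = min over k of (A[2][0] + B[0][1] = 8 + 10 = 18, A[2][1] + B[1][1] = 6 + 3 = 9, A[2][2] + B[2][1] = 7 + 5 = 12) = 9 (attained at k = 1)
  C[2][2] = min over k of (A[2][0] + B[0][2] = 8 + 2 = 10, A[2][1] + B[1][2] = 6 + -2 = 4, A[2][2] + B[2][2] = 7 + 7 = 14) = 4 (attained at k = 1)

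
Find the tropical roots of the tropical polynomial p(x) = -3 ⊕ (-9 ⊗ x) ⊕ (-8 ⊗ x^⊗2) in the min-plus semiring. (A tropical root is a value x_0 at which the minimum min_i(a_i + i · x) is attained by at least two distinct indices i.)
Roots: {-1, 6}

Each tropical root is a break point of the lower envelope of the lines y = a_i + i · x (there are 3 lines, with slopes 0, 1, ..., 2). Only the lines that attain the minimum somewhere contribute to roots; other lines are dominated. Here the surviving (envelope) indices are i = 2, i = 1, i = 0.
Intersections between consecutive envelope lines give the roots: for adjacent envelope indices i < j the intersection is x = (a_i − a_j) / (j − i). Reading off the sorted break points: {-1, 6}.
Verification: at each break x_0, at least two indices attain the minimum of min_i(a_i + i · x_0).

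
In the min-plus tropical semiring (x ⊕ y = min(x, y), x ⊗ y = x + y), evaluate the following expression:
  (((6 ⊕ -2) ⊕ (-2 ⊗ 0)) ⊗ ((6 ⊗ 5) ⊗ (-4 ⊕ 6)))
(((6 ⊕ -2) ⊕ (-2 ⊗ 0)) ⊗ ((6 ⊗ 5) ⊗ (-4 ⊕ 6))) = 5

Expand innermost to outermost. Recall ⊕ takes the minimum of its arguments and ⊗ takes their sum. Working out the expression (((6 ⊕ -2) ⊕ (-2 ⊗ 0)) ⊗ ((6 ⊗ 5) ⊗ (-4 ⊕ 6))) gives 5.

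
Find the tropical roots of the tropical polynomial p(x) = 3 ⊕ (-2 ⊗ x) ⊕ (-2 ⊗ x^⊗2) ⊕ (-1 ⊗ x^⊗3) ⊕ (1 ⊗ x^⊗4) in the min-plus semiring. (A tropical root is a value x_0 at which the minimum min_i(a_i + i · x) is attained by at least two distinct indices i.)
Roots: {-2, -1, 0, 5}

Each tropical root is a break point of the lower envelope of the lines y = a_i + i · x (there are 5 lines, with slopes 0, 1, ..., 4). Only the lines that attain the minimum somewhere contribute to roots; other lines are dominated. Here the surviving (envelope) indices are i = 4, i = 3, i = 2, i = 1, i = 0.
Intersections between consecutive envelope lines give the roots: for adjacent envelope indices i < j the intersection is x = (a_i − a_j) / (j − i). Reading off the sorted break points: {-2, -1, 0, 5}.
Verification: at each break x_0, at least two indices attain the minimum of min_i(a_i + i · x_0).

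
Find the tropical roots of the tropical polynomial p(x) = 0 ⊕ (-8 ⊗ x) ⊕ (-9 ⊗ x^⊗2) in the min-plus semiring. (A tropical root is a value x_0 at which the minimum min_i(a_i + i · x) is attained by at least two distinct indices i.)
Roots: {1, 8}

Each tropical root is a break point of the lower envelope of the lines y = a_i + i · x (there are 3 lines, with slopes 0, 1, ..., 2). Only the lines that attain the minimum somewhere contribute to roots; other lines are dominated. Here the surviving (envelope) indices are i = 2, i = 1, i = 0.
Intersections between consecutive envelope lines give the roots: for adjacent envelope indices i < j the intersection is x = (a_i − a_j) / (j − i). Reading off the sorted break points: {1, 8}.
Verification: at each break x_0, at least two indices attain the minimum of min_i(a_i + i · x_0).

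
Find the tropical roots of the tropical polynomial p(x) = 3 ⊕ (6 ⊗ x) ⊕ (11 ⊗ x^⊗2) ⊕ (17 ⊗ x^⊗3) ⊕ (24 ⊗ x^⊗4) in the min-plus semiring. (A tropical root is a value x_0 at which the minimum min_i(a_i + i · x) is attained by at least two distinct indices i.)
Roots: {-7, -6, -5, -3}

Each tropical root is a break point of the lower envelope of the lines y = a_i + i · x (there are 5 lines, with slopes 0, 1, ..., 4). Only the lines that attain the minimum somewhere contribute to roots; other lines are dominated. Here the surviving (envelope) indices are i = 4, i = 3, i = 2, i = 1, i = 0.
Intersections between consecutive envelope lines give the roots: for adjacent envelope indices i < j the intersection is x = (a_i − a_j) / (j − i). Reading off the sorted break points: {-7, -6, -5, -3}.
Verification: at each break x_0, at least two indices attain the minimum of min_i(a_i + i · x_0).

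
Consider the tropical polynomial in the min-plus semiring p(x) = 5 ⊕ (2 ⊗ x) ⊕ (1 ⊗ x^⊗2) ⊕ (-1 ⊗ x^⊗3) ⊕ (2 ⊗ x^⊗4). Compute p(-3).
p(-3) = -10

A tropical monomial a ⊗ x^⊗i evaluates to a + i · x. Evaluating each term at x = -3:
  Term 0 contributes 5 + 0 · -3 = 5
  Term 1 contributes 2 + 1 · -3 = -1
  Term 2 contributes 1 + 2 · -3 = -5
  Term 3 contributes -1 + 3 · -3 = -10
  Term 4 contributes 2 + 4 · -3 = -10
p(-3) = ⊕ of these = min[5, -1, -5, -10, -10] = -10.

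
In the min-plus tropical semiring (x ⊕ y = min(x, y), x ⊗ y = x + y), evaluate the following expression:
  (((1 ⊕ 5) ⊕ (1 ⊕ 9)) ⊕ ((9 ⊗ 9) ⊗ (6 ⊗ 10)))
(((1 ⊕ 5) ⊕ (1 ⊕ 9)) ⊕ ((9 ⊗ 9) ⊗ (6 ⊗ 10))) = 1

Expand innermost to outermost. Recall ⊕ takes the minimum of its arguments and ⊗ takes their sum. Working out the expression (((1 ⊕ 5) ⊕ (1 ⊕ 9)) ⊕ ((9 ⊗ 9) ⊗ (6 ⊗ 10))) gives 1.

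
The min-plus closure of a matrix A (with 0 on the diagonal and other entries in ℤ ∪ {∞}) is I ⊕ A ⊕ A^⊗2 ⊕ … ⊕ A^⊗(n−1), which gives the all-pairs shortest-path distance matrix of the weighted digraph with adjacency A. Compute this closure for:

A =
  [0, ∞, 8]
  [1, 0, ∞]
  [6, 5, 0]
Closure =
  [0, 13, 8]
  [1, 0, 9]
  [6, 5, 0]

This is the Floyd-Warshall all-pairs shortest-path computation. For each intermediate vertex k = 0, 1, …, 2, update dist[i][j] ← min(dist[i][j], dist[i][k] + dist[k][j]). The final matrix gives, for each (i, j), the minimum total weight of any directed path from i to j (possibly empty when i = j).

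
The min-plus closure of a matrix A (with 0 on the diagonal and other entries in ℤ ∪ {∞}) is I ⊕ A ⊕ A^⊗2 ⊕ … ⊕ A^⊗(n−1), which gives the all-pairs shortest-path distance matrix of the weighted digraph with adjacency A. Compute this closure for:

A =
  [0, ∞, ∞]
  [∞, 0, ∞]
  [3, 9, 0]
Closure =
  [0, ∞, ∞]
  [∞, 0, ∞]
  [3, 9, 0]

This is the Floyd-Warshall all-pairs shortest-path computation. For each intermediate vertex k = 0, 1, …, 2, update dist[i][j] ← min(dist[i][j], dist[i][k] + dist[k][j]). The final matrix gives, for each (i, j), the minimum total weight of any directed path from i to j (possibly empty when i = j).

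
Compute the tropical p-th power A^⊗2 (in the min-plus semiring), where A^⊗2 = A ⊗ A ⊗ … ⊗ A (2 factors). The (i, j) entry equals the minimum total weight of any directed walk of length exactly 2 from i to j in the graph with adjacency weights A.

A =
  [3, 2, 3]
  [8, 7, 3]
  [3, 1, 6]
A^⊗2 =
  [6, 4, 5]
  [6, 4, 9]
  [6, 5, 4]

Each entry (A^⊗2)_ij equals the minimum over all length-2 walks i = v_0 → v_1 → … → v_2 = j of Σ_t A[v_t][v_{t+1}]. For example, for (i, j) = (0, 2) we minimise over 3 possible intermediate vertex sequences; the minimum is 5, attained along the walk 0 → 1 → 2.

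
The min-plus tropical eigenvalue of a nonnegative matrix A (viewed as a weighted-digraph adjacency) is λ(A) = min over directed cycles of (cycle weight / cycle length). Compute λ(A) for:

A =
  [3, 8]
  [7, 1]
λ(A) = 1

Enumerate directed cycles and compute their means (weight / length). Sample:
  cycle 0 → 0: weight = 3, length = 1, mean = 3/1 ≈ 3.000
  cycle 1 → 1: weight = 1, length = 1, mean = 1/1 ≈ 1.000
  cycle 0 → 1 → 0: weight = 15, length = 2, mean = 15/2 ≈ 7.500
  cycle 1 → 0 → 1: weight = 15, length = 2, mean = 15/2 ≈ 7.500
Minimum mean = 1.000, attained e.g. along the cycle 1 → 1 with weight 1 and length 1. So λ(A) = 1/1 = 1.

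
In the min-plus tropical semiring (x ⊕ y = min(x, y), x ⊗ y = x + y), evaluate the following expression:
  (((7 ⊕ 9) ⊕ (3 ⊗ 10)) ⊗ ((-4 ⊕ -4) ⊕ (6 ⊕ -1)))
(((7 ⊕ 9) ⊕ (3 ⊗ 10)) ⊗ ((-4 ⊕ -4) ⊕ (6 ⊕ -1))) = 3

Expand innermost to outermost. Recall ⊕ takes the minimum of its arguments and ⊗ takes their sum. Working out the expression (((7 ⊕ 9) ⊕ (3 ⊗ 10)) ⊗ ((-4 ⊕ -4) ⊕ (6 ⊕ -1))) gives 3.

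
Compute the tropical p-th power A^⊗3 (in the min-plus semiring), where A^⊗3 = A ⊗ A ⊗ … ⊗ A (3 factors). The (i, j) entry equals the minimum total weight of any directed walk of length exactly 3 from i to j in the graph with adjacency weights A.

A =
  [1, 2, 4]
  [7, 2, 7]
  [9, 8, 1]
A^⊗3 =
  [3, 4, 6]
  [9, 6, 9]
  [11, 10, 3]

Each entry (A^⊗3)_ij equals the minimum over all length-3 walks i = v_0 → v_1 → … → v_3 = j of Σ_t A[v_t][v_{t+1}]. For example, for (i, j) = (0, 2) we minimise over 9 possible intermediate vertex sequences; the minimum is 6, attained along the walk 0 → 0 → 0 → 2.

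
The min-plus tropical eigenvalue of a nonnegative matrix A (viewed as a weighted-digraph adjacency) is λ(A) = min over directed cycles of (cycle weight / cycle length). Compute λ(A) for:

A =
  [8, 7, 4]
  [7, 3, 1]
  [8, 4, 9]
λ(A) = 5/2

Enumerate directed cycles and compute their means (weight / length). Sample:
  cycle 0 → 0: weight = 8, length = 1, mean = 8/1 ≈ 8.000
  cycle 1 → 1: weight = 3, length = 1, mean = 3/1 ≈ 3.000
  cycle 2 → 2: weight = 9, length = 1, mean = 9/1 ≈ 9.000
  cycle 0 → 1 → 0: weight = 14, length = 2, mean = 14/2 ≈ 7.000
  cycle 0 → 2 → 0: weight = 12, length = 2, mean = 12/2 ≈ 6.000
  cycle 1 → 0 → 1: weight = 14, length = 2, mean = 14/2 ≈ 7.000
Minimum mean = 2.500, attained e.g. along the cycle 1 → 2 → 1 with weight 5 and length 2. So λ(A) = 5/2 = 5/2.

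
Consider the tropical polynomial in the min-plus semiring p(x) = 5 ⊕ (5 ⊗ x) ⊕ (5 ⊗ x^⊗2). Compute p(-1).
p(-1) = 3

A tropical monomial a ⊗ x^⊗i evaluates to a + i · x. Evaluating each term at x = -1:
  Term 0 contributes 5 + 0 · -1 = 5
  Term 1 contributes 5 + 1 · -1 = 4
  Term 2 contributes 5 + 2 · -1 = 3
p(-1) = ⊕ of these = min[5, 4, 3] = 3.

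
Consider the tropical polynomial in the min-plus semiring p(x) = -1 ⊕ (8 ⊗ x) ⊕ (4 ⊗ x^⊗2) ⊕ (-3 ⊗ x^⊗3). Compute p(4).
p(4) = -1

A tropical monomial a ⊗ x^⊗i evaluates to a + i · x. Evaluating each term at x = 4:
  Term 0 contributes -1 + 0 · 4 = -1
  Term 1 contributes 8 + 1 · 4 = 12
  Term 2 contributes 4 + 2 · 4 = 12
  Term 3 contributes -3 + 3 · 4 = 9
p(4) = ⊕ of these = min[-1, 12, 12, 9] = -1.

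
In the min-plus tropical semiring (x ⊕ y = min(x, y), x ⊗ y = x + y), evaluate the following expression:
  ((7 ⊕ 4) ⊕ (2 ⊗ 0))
((7 ⊕ 4) ⊕ (2 ⊗ 0)) = 2

Expand innermost to outermost. Recall ⊕ takes the minimum of its arguments and ⊗ takes their sum. Working out the expression ((7 ⊕ 4) ⊕ (2 ⊗ 0)) gives 2.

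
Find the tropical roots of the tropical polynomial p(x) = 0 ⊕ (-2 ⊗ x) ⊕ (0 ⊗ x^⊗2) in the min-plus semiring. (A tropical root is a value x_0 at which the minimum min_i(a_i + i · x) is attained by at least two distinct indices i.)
Roots: {-2, 2}

Each tropical root is a break point of the lower envelope of the lines y = a_i + i · x (there are 3 lines, with slopes 0, 1, ..., 2). Only the lines that attain the minimum somewhere contribute to roots; other lines are dominated. Here the surviving (envelope) indices are i = 2, i = 1, i = 0.
Intersections between consecutive envelope lines give the roots: for adjacent envelope indices i < j the intersection is x = (a_i − a_j) / (j − i). Reading off the sorted break points: {-2, 2}.
Verification: at each break x_0, at least two indices attain the minimum of min_i(a_i + i · x_0).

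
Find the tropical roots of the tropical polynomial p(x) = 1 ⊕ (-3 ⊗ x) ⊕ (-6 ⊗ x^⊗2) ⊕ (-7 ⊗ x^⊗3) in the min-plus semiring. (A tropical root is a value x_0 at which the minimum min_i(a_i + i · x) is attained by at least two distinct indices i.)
Roots: {1, 3, 4}

Each tropical root is a break point of the lower envelope of the lines y = a_i + i · x (there are 4 lines, with slopes 0, 1, ..., 3). Only the lines that attain the minimum somewhere contribute to roots; other lines are dominated. Here the surviving (envelope) indices are i = 3, i = 2, i = 1, i = 0.
Intersections between consecutive envelope lines give the roots: for adjacent envelope indices i < j the intersection is x = (a_i − a_j) / (j − i). Reading off the sorted break points: {1, 3, 4}.
Verification: at each break x_0, at least two indices attain the minimum of min_i(a_i + i · x_0).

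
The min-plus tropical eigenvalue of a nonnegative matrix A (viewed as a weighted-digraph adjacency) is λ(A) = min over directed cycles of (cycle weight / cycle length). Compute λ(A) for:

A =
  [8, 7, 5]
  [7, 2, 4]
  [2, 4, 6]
λ(A) = 2

Enumerate directed cycles and compute their means (weight / length). Sample:
  cycle 0 → 0: weight = 8, length = 1, mean = 8/1 ≈ 8.000
  cycle 1 → 1: weight = 2, length = 1, mean = 2/1 ≈ 2.000
  cycle 2 → 2: weight = 6, length = 1, mean = 6/1 ≈ 6.000
  cycle 0 → 1 → 0: weight = 14, length = 2, mean = 14/2 ≈ 7.000
  cycle 0 → 2 → 0: weight = 7, length = 2, mean = 7/2 ≈ 3.500
  cycle 1 → 0 → 1: weight = 14, length = 2, mean = 14/2 ≈ 7.000
Minimum mean = 2.000, attained e.g. along the cycle 1 → 1 with weight 2 and length 1. So λ(A) = 2/1 = 2.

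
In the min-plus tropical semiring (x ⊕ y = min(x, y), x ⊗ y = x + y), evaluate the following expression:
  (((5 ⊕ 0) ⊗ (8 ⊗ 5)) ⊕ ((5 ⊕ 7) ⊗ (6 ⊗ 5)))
(((5 ⊕ 0) ⊗ (8 ⊗ 5)) ⊕ ((5 ⊕ 7) ⊗ (6 ⊗ 5))) = 13

Expand innermost to outermost. Recall ⊕ takes the minimum of its arguments and ⊗ takes their sum. Working out the expression (((5 ⊕ 0) ⊗ (8 ⊗ 5)) ⊕ ((5 ⊕ 7) ⊗ (6 ⊗ 5))) gives 13.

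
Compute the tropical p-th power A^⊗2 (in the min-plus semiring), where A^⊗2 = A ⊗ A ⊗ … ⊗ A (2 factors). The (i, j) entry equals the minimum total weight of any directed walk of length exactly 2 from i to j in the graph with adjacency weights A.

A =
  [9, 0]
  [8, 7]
A^⊗2 =
  [8, 7]
  [15, 8]

Each entry (A^⊗2)_ij equals the minimum over all length-2 walks i = v_0 → v_1 → … → v_2 = j of Σ_t A[v_t][v_{t+1}]. For example, for (i, j) = (0, 1) we minimise over 2 possible intermediate vertex sequences; the minimum is 7, attained along the walk 0 → 1 → 1.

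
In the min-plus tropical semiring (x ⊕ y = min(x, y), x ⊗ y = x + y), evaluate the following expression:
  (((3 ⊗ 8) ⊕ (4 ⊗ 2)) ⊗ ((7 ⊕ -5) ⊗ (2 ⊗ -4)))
(((3 ⊗ 8) ⊕ (4 ⊗ 2)) ⊗ ((7 ⊕ -5) ⊗ (2 ⊗ -4))) = -1

Expand innermost to outermost. Recall ⊕ takes the minimum of its arguments and ⊗ takes their sum. Working out the expression (((3 ⊗ 8) ⊕ (4 ⊗ 2)) ⊗ ((7 ⊕ -5) ⊗ (2 ⊗ -4))) gives -1.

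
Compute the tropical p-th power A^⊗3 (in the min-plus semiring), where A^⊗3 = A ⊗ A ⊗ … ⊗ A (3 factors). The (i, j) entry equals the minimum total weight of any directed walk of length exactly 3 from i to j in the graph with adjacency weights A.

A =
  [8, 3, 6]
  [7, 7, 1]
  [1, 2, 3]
A^⊗3 =
  [5, 6, 7]
  [5, 5, 4]
  [4, 5, 5]

Each entry (A^⊗3)_ij equals the minimum over all length-3 walks i = v_0 → v_1 → … → v_3 = j of Σ_t A[v_t][v_{t+1}]. For example, for (i, j) = (0, 2) we minimise over 9 possible intermediate vertex sequences; the minimum is 7, attained along the walk 0 → 1 → 2 → 2.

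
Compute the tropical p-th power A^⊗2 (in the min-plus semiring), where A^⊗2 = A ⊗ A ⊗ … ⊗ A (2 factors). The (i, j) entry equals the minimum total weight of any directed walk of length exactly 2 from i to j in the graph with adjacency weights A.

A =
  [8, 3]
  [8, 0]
A^⊗2 =
  [11, 3]
  [8, 0]

Each entry (A^⊗2)_ij equals the minimum over all length-2 walks i = v_0 → v_1 → … → v_2 = j of Σ_t A[v_t][v_{t+1}]. For example, for (i, j) = (0, 1) we minimise over 2 possible intermediate vertex sequences; the minimum is 3, attained along the walk 0 → 1 → 1.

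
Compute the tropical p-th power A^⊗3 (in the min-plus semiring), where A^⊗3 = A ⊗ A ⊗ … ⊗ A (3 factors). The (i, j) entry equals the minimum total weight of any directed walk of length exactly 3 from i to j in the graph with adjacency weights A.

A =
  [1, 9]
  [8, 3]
A^⊗3 =
  [3, 11]
  [10, 9]

Each entry (A^⊗3)_ij equals the minimum over all length-3 walks i = v_0 → v_1 → … → v_3 = j of Σ_t A[v_t][v_{t+1}]. For example, for (i, j) = (0, 1) we minimise over 4 possible intermediate vertex sequences; the minimum is 11, attained along the walk 0 → 0 → 0 → 1.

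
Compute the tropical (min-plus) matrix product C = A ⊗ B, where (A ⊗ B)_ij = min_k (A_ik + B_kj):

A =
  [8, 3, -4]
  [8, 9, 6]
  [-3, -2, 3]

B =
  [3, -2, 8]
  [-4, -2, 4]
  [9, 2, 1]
A ⊗ B =
  [-1, -2, -3]
  [5, 6, 7]
  [-6, -5, 2]

Apply the min-plus product entry-by-entry:
  C[0][0] = min over k of (A[0][0] + B[0][0] = 8 + 3 = 11, A[0][1] + B[1][0] = 3 + -4 = -1, A[0][2] + B[2][0] = -4 + 9 = 5) = -1 (attained at k = 1)
  C[0][1] = min over k of (A[0][0] + B[0][1] = 8 + -2 = 6, A[0][1] + B[1][1] = 3 + -2 = 1, A[0][2] + B[2][1] = -4 + 2 = -2) = -2 (attained at k = 2)
  C[0][2] = min over k of (A[0][0] + B[0][2] = 8 + 8 = 16, A[0][1] + B[1][2] = 3 + 4 = 7, A[0][2] + B[2][2] = -4 + 1 = -3) = -3 (attained at k = 2)
  C[1][0] = min over k of (A[1][0] + B[0][0] = 8 + 3 = 11, A[1][1] + B[1][0] = 9 + -4 = 5, A[1][2] + B[2][0] = 6 + 9 = 15) = 5 (attained at k = 1)
  C[1][1] = min over k of (A[1][0] + B[0][1] = 8 + -2 = 6, A[1][1] + B[1][1] = 9 + -2 = 7, A[1][2] + B[2][1] = 6 + 2 = 8) = 6 (attained at k = 0)
  C[1][2] = min over k of (A[1][0] + B[0][2] = 8 + 8 = 16, A[1][1] + B[1][2] = 9 + 4 = 13, A[1][2] + B[2][2] = 6 + 1 = 7) = 7 (attained at k = 2)
  C[2][0] = min over k of (A[2][0] + B[0][0] = -3 + 3 = 0, A[2][1] + B[1][0] = -2 + -4 = -6, A[2][2] + B[2][0] = 3 + 9 = 12) = -6 (attained at k = 1)
  C[2][1] = min over k of (A[2][0] + B[0][1] = -3 + -2 = -5, A[2][1] + B[1][1] = -2 + -2 = -4, A[2][2] + B[2][1] = 3 + 2 = 5) = -5 (attained at k = 0)
  C[2][2] = min over k of (A[2][0] + B[0][2] = -3 + 8 = 5, A[2][1] + B[1][2] = -2 + 4 = 2, A[2][2] + B[2][2] = 3 + 1 = 4) = 2 (attained at k = 1)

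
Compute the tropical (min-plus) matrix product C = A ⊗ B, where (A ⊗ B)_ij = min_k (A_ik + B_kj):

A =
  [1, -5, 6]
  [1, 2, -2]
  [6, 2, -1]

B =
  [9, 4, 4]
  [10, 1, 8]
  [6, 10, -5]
A ⊗ B =
  [5, -4, 1]
  [4, 3, -7]
  [5, 3, -6]

Apply the min-plus product entry-by-entry:
  C[0][0] = min over k of (A[0][0] + B[0][0] = 1 + 9 = 10, A[0][1] + B[1][0] = -5 + 10 = 5, A[0][2] + B[2][0] = 6 + 6 = 12) = 5 (attained at k = 1)
  C[0][1] = min over k of (A[0][0] + B[0][1] = 1 + 4 = 5, A[0][1] + B[1][1] = -5 + 1 = -4, A[0][2] + B[2][1] = 6 + 10 = 16) = -4 (attained at k = 1)
  C[0][2] = min over k of (A[0][0] + B[0][2] = 1 + 4 = 5, A[0][1] + B[1][2] = -5 + 8 = 3, A[0][2] + B[2][2] = 6 + -5 = 1) = 1 (attained at k = 2)
  C[1][0] = min over k of (A[1][0] + B[0][0] = 1 + 9 = 10, A[1][1] + B[1][0] = 2 + 10 = 12, A[1][2] + B[2][0] = -2 + 6 = 4) = 4 (attained at k = 2)
  C[1][1] = min over k of (A[1][0] + B[0][1] = 1 + 4 = 5, A[1][1] + B[1][1] = 2 + 1 = 3, A[1][2] + B[2][1] = -2 + 10 = 8) = 3 (attained at k = 1)
  C[1][2] = min over k of (A[1][0] + B[0][2] = 1 + 4 = 5, A[1][1] + B[1][2] = 2 + 8 = 10, A[1][2] + B[2][2] = -2 + -5 = -7) = -7 (attained at k = 2)
  C[2][0] = min over k of (A[2][0] + B[0][0] = 6 + 9 = 15, A[2][1] + B[1][0] = 2 + 10 = 12, A[2][2] + B[2][0] = -1 + 6 = 5) = 5 (attained at k = 2)
  C[2][1] = min over k of (A[2][0] + B[0][1] = 6 + 4 = 10, A[2][1] + B[1][1] = 2 + 1 = 3, A[2][2] + B[2][1] = -1 + 10 = 9) = 3 (attained at k = 1)
  C[2][2] = min over k of (A[2][0] + B[0][2] = 6 + 4 = 10, A[2][1] + B[1][2] = 2 + 8 = 10, A[2][2] + B[2][2] = -1 + -5 = -6) = -6 (attained at k = 2)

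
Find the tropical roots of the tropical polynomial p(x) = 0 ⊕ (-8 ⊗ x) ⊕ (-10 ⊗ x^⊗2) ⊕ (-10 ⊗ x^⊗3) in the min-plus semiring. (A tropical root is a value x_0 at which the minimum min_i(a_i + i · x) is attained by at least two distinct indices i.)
Roots: {0, 2, 8}

Each tropical root is a break point of the lower envelope of the lines y = a_i + i · x (there are 4 lines, with slopes 0, 1, ..., 3). Only the lines that attain the minimum somewhere contribute to roots; other lines are dominated. Here the surviving (envelope) indices are i = 3, i = 2, i = 1, i = 0.
Intersections between consecutive envelope lines give the roots: for adjacent envelope indices i < j the intersection is x = (a_i − a_j) / (j − i). Reading off the sorted break points: {0, 2, 8}.
Verification: at each break x_0, at least two indices attain the minimum of min_i(a_i + i · x_0).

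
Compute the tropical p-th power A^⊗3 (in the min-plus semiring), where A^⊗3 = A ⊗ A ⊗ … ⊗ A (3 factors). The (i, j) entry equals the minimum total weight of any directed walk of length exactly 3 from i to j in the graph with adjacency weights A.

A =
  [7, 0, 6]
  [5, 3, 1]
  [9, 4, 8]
A^⊗3 =
  [8, 5, 4]
  [10, 8, 6]
  [12, 9, 8]

Each entry (A^⊗3)_ij equals the minimum over all length-3 walks i = v_0 → v_1 → … → v_3 = j of Σ_t A[v_t][v_{t+1}]. For example, for (i, j) = (0, 2) we minimise over 9 possible intermediate vertex sequences; the minimum is 4, attained along the walk 0 → 1 → 1 → 2.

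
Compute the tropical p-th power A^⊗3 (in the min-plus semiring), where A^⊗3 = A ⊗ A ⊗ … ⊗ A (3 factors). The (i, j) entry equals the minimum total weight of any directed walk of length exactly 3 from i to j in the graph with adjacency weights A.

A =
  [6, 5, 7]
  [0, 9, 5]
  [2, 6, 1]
A^⊗3 =
  [10, 10, 9]
  [5, 11, 7]
  [4, 8, 3]

Each entry (A^⊗3)_ij equals the minimum over all length-3 walks i = v_0 → v_1 → … → v_3 = j of Σ_t A[v_t][v_{t+1}]. For example, for (i, j) = (0, 2) we minimise over 9 possible intermediate vertex sequences; the minimum is 9, attained along the walk 0 → 2 → 2 → 2.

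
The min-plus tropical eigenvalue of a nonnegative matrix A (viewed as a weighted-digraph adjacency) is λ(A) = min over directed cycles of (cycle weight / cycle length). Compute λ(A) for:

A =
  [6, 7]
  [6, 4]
λ(A) = 4

Enumerate directed cycles and compute their means (weight / length). Sample:
  cycle 0 → 0: weight = 6, length = 1, mean = 6/1 ≈ 6.000
  cycle 1 → 1: weight = 4, length = 1, mean = 4/1 ≈ 4.000
  cycle 0 → 1 → 0: weight = 13, length = 2, mean = 13/2 ≈ 6.500
  cycle 1 → 0 → 1: weight = 13, length = 2, mean = 13/2 ≈ 6.500
Minimum mean = 4.000, attained e.g. along the cycle 1 → 1 with weight 4 and length 1. So λ(A) = 4/1 = 4.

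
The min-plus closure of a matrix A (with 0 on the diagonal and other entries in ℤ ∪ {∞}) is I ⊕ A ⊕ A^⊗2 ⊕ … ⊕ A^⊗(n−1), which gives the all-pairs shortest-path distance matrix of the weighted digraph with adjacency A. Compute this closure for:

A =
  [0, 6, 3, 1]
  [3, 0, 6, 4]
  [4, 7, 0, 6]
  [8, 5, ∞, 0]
Closure =
  [0, 6, 3, 1]
  [3, 0, 6, 4]
  [4, 7, 0, 5]
  [8, 5, 11, 0]

This is the Floyd-Warshall all-pairs shortest-path computation. For each intermediate vertex k = 0, 1, …, 3, update dist[i][j] ← min(dist[i][j], dist[i][k] + dist[k][j]). The final matrix gives, for each (i, j), the minimum total weight of any directed path from i to j (possibly empty when i = j).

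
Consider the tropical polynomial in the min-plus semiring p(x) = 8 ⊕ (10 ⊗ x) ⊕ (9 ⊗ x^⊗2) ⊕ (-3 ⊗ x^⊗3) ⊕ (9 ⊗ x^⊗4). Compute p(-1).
p(-1) = -6

A tropical monomial a ⊗ x^⊗i evaluates to a + i · x. Evaluating each term at x = -1:
  Term 0 contributes 8 + 0 · -1 = 8
  Term 1 contributes 10 + 1 · -1 = 9
  Term 2 contributes 9 + 2 · -1 = 7
  Term 3 contributes -3 + 3 · -1 = -6
  Term 4 contributes 9 + 4 · -1 = 5
p(-1) = ⊕ of these = min[8, 9, 7, -6, 5] = -6.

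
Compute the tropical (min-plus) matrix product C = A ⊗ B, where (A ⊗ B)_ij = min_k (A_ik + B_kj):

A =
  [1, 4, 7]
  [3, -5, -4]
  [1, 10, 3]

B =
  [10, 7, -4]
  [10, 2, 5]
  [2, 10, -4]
A ⊗ B =
  [9, 6, -3]
  [-2, -3, -8]
  [5, 8, -3]

Apply the min-plus product entry-by-entry:
  C[0][0] = min over k of (A[0][0] + B[0][0] = 1 + 10 = 11, A[0][1] + B[1][0] = 4 + 10 = 14, A[0][2] + B[2][0] = 7 + 2 = 9) = 9 (attained at k = 2)
  C[0][1] = min over k of (A[0][0] + B[0][1] = 1 + 7 = 8, A[0][1] + B[1][1] = 4 + 2 = 6, A[0][2] + B[2][1] = 7 + 10 = 17) = 6 (attained at k = 1)
  C[0][2] = min over k of (A[0][0] + B[0][2] = 1 + -4 = -3, A[0][1] + B[1][2] = 4 + 5 = 9, A[0][2] + B[2][2] = 7 + -4 = 3) = -3 (attained at k = 0)
  C[1][0] = min over k of (A[1][0] + B[0][0] = 3 + 10 = 13, A[1][1] + B[1][0] = -5 + 10 = 5, A[1][2] + B[2][0] = -4 + 2 = -2) = -2 (attained at k = 2)
  C[1][1] = min over k of (A[1][0] + B[0][1] = 3 + 7 = 10, A[1][1] + B[1][1] = -5 + 2 = -3, A[1][2] + B[2][1] = -4 + 10 = 6) = -3 (attained at k = 1)
  C[1][2] = min over k of (A[1][0] + B[0][2] = 3 + -4 = -1, A[1][1] + B[1][2] = -5 + 5 = 0, A[1][2] + B[2][2] = -4 + -4 = -8) = -8 (attained at k = 2)
  C[2][0] = min over k of (A[2][0] + B[0][0] = 1 + 10 = 11, A[2][1] + B[1][0] = 10 + 10 = 20, A[2][2] + B[2][0] = 3 + 2 = 5) = 5 (attained at k = 2)
  C[2][1] = min over k of (A[2][0] + B[0][1] = 1 + 7 = 8, A[2][1] + B[1][1] = 10 + 2 = 12, A[2][2] + B[2][1] = 3 + 10 = 13) = 8 (attained at k = 0)
  C[2][2] = min over k of (A[2][0] + B[0][2] = 1 + -4 = -3, A[2][1] + B[1][2] = 10 + 5 = 15, A[2][2] + B[2][2] = 3 + -4 = -1) = -3 (attained at k = 0)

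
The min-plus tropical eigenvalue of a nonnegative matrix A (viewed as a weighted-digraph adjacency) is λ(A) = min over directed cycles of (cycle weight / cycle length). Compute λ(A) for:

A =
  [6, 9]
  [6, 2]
λ(A) = 2

Enumerate directed cycles and compute their means (weight / length). Sample:
  cycle 0 → 0: weight = 6, length = 1, mean = 6/1 ≈ 6.000
  cycle 1 → 1: weight = 2, length = 1, mean = 2/1 ≈ 2.000
  cycle 0 → 1 → 0: weight = 15, length = 2, mean = 15/2 ≈ 7.500
  cycle 1 → 0 → 1: weight = 15, length = 2, mean = 15/2 ≈ 7.500
Minimum mean = 2.000, attained e.g. along the cycle 1 → 1 with weight 2 and length 1. So λ(A) = 2/1 = 2.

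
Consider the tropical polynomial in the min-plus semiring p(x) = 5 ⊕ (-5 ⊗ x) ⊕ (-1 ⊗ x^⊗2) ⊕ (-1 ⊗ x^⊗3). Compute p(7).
p(7) = 2

A tropical monomial a ⊗ x^⊗i evaluates to a + i · x. Evaluating each term at x = 7:
  Term 0 contributes 5 + 0 · 7 = 5
  Term 1 contributes -5 + 1 · 7 = 2
  Term 2 contributes -1 + 2 · 7 = 13
  Term 3 contributes -1 + 3 · 7 = 20
p(7) = ⊕ of these = min[5, 2, 13, 20] = 2.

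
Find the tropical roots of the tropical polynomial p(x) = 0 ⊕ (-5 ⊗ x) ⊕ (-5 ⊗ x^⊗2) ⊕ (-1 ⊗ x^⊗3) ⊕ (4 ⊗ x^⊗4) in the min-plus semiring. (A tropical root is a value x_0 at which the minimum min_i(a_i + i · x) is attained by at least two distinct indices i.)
Roots: {-5, -4, 0, 5}

Each tropical root is a break point of the lower envelope of the lines y = a_i + i · x (there are 5 lines, with slopes 0, 1, ..., 4). Only the lines that attain the minimum somewhere contribute to roots; other lines are dominated. Here the surviving (envelope) indices are i = 4, i = 3, i = 2, i = 1, i = 0.
Intersections between consecutive envelope lines give the roots: for adjacent envelope indices i < j the intersection is x = (a_i − a_j) / (j − i). Reading off the sorted break points: {-5, -4, 0, 5}.
Verification: at each break x_0, at least two indices attain the minimum of min_i(a_i + i · x_0).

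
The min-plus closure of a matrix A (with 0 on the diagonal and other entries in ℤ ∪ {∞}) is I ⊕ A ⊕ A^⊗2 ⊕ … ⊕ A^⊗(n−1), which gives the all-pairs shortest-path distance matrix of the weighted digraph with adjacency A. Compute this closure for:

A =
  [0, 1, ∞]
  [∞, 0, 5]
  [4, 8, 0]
Closure =
  [0, 1, 6]
  [9, 0, 5]
  [4, 5, 0]

This is the Floyd-Warshall all-pairs shortest-path computation. For each intermediate vertex k = 0, 1, …, 2, update dist[i][j] ← min(dist[i][j], dist[i][k] + dist[k][j]). The final matrix gives, for each (i, j), the minimum total weight of any directed path from i to j (possibly empty when i = j).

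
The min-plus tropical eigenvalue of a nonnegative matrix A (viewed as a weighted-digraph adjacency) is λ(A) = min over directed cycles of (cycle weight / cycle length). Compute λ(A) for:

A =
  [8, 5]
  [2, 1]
λ(A) = 1

Enumerate directed cycles and compute their means (weight / length). Sample:
  cycle 0 → 0: weight = 8, length = 1, mean = 8/1 ≈ 8.000
  cycle 1 → 1: weight = 1, length = 1, mean = 1/1 ≈ 1.000
  cycle 0 → 1 → 0: weight = 7, length = 2, mean = 7/2 ≈ 3.500
  cycle 1 → 0 → 1: weight = 7, length = 2, mean = 7/2 ≈ 3.500
Minimum mean = 1.000, attained e.g. along the cycle 1 → 1 with weight 1 and length 1. So λ(A) = 1/1 = 1.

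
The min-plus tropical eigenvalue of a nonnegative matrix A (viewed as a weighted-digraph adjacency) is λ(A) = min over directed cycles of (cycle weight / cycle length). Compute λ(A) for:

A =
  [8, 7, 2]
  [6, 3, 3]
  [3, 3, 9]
λ(A) = 5/2

Enumerate directed cycles and compute their means (weight / length). Sample:
  cycle 0 → 0: weight = 8, length = 1, mean = 8/1 ≈ 8.000
  cycle 1 → 1: weight = 3, length = 1, mean = 3/1 ≈ 3.000
  cycle 2 → 2: weight = 9, length = 1, mean = 9/1 ≈ 9.000
  cycle 0 → 1 → 0: weight = 13, length = 2, mean = 13/2 ≈ 6.500
  cycle 0 → 2 → 0: weight = 5, length = 2, mean = 5/2 ≈ 2.500
  cycle 1 → 0 → 1: weight = 13, length = 2, mean = 13/2 ≈ 6.500
Minimum mean = 2.500, attained e.g. along the cycle 0 → 2 → 0 with weight 5 and length 2. So λ(A) = 5/2 = 5/2.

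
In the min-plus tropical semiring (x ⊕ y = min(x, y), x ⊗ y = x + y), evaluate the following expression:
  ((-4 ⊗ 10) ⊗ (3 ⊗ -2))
((-4 ⊗ 10) ⊗ (3 ⊗ -2)) = 7

Expand innermost to outermost. Recall ⊕ takes the minimum of its arguments and ⊗ takes their sum. Working out the expression ((-4 ⊗ 10) ⊗ (3 ⊗ -2)) gives 7.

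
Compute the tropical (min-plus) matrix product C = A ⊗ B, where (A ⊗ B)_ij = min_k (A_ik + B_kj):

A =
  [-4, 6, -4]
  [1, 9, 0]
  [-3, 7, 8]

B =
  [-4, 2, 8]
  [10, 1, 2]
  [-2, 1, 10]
A ⊗ B =
  [-8, -3, 4]
  [-3, 1, 9]
  [-7, -1, 5]

Apply the min-plus product entry-by-entry:
  C[0][0] = min over k of (A[0][0] + B[0][0] = -4 + -4 = -8, A[0][1] + B[1][0] = 6 + 10 = 16, A[0][2] + B[2][0] = -4 + -2 = -6) = -8 (attained at k = 0)
  C[0][1] = min over k of (A[0][0] + B[0][1] = -4 + 2 = -2, A[0][1] + B[1][1] = 6 + 1 = 7, A[0][2] + B[2][1] = -4 + 1 = -3) = -3 (attained at k = 2)
  C[0][2] = min over k of (A[0][0] + B[0][2] = -4 + 8 = 4, A[0][1] + B[1][2] = 6 + 2 = 8, A[0][2] + B[2][2] = -4 + 10 = 6) = 4 (attained at k = 0)
  C[1][0] = min over k of (A[1][0] + B[0][0] = 1 + -4 = -3, A[1][1] + B[1][0] = 9 + 10 = 19, A[1][2] + B[2][0] = 0 + -2 = -2) = -3 (attained at k = 0)
  C[1][1] = min over k of (A[1][0] + B[0][1] = 1 + 2 = 3, A[1][1] + B[1][1] = 9 + 1 = 10, A[1][2] + B[2][1] = 0 + 1 = 1) = 1 (attained at k = 2)
  C[1][2] = min over k of (A[1][0] + B[0][2] = 1 + 8 = 9, A[1][1] + B[1][2] = 9 + 2 = 11, A[1][2] + B[2][2] = 0 + 10 = 10) = 9 (attained at k = 0)
  C[2][0] = min over k of (A[2][0] + B[0][0] = -3 + -4 = -7, A[2][1] + B[1][0] = 7 + 10 = 17, A[2][2] + B[2][0] = 8 + -2 = 6) = -7 (attained at k = 0)
  C[2][1] = min over k of (A[2][0] + B[0][1] = -3 + 2 = -1, A[2][1] + B[1][1] = 7 + 1 = 8, A[2][2] + B[2][1] = 8 + 1 = 9) = -1 (attained at k = 0)
  C[2][2] = min over k of (A[2][0] + B[0][2] = -3 + 8 = 5, A[2][1] + B[1][2] = 7 + 2 = 9, A[2][2] + B[2][2] = 8 + 10 = 18) = 5 (attained at k = 0)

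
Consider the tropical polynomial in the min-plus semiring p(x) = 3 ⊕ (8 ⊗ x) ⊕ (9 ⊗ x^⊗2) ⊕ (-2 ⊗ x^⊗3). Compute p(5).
p(5) = 3

A tropical monomial a ⊗ x^⊗i evaluates to a + i · x. Evaluating each term at x = 5:
  Term 0 contributes 3 + 0 · 5 = 3
  Term 1 contributes 8 + 1 · 5 = 13
  Term 2 contributes 9 + 2 · 5 = 19
  Term 3 contributes -2 + 3 · 5 = 13
p(5) = ⊕ of these = min[3, 13, 19, 13] = 3.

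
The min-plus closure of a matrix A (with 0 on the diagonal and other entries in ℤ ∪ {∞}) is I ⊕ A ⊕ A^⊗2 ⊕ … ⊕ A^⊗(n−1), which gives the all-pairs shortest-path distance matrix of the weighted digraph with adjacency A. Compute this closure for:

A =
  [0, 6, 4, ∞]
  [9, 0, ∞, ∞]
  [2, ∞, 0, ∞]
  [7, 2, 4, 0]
Closure =
  [0, 6, 4, ∞]
  [9, 0, 13, ∞]
  [2, 8, 0, ∞]
  [6, 2, 4, 0]

This is the Floyd-Warshall all-pairs shortest-path computation. For each intermediate vertex k = 0, 1, …, 3, update dist[i][j] ← min(dist[i][j], dist[i][k] + dist[k][j]). The final matrix gives, for each (i, j), the minimum total weight of any directed path from i to j (possibly empty when i = j).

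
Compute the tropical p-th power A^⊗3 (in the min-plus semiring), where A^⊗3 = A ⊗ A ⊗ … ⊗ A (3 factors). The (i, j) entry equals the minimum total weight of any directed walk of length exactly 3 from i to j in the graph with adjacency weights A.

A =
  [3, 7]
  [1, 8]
A^⊗3 =
  [9, 13]
  [7, 11]

Each entry (A^⊗3)_ij equals the minimum over all length-3 walks i = v_0 → v_1 → … → v_3 = j of Σ_t A[v_t][v_{t+1}]. For example, for (i, j) = (0, 1) we minimise over 4 possible intermediate vertex sequences; the minimum is 13, attained along the walk 0 → 0 → 0 → 1.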